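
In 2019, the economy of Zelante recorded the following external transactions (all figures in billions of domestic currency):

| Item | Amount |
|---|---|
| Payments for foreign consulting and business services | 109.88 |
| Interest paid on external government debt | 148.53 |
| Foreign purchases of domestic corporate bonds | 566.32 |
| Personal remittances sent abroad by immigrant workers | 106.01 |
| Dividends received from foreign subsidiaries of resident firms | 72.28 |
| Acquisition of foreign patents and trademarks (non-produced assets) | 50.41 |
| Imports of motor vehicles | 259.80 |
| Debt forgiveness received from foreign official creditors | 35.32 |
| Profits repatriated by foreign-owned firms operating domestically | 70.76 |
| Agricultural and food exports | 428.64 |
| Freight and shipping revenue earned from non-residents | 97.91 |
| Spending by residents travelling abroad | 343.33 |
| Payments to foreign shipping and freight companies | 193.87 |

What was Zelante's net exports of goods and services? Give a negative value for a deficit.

Goods: 428.64 - 259.80 = 168.84
Services: -193.87 - 109.88 + 97.91 - 343.33 = -549.17
Trade balance = 168.84 + (-549.17) = -380.33
(Excluded from the trade balance — primary income: interest paid on external government debt 148.53, dividends received from foreign subsidiaries of resident firms 72.28, profits repatriated by foreign-owned firms operating domestically 70.76; financial account: foreign purchases of domestic corporate bonds 566.32; secondary income: personal remittances sent abroad by immigrant workers 106.01; capital account: acquisition of foreign patents and trademarks (non-produced assets) 50.41, debt forgiveness received from foreign official creditors 35.32.)

-380.33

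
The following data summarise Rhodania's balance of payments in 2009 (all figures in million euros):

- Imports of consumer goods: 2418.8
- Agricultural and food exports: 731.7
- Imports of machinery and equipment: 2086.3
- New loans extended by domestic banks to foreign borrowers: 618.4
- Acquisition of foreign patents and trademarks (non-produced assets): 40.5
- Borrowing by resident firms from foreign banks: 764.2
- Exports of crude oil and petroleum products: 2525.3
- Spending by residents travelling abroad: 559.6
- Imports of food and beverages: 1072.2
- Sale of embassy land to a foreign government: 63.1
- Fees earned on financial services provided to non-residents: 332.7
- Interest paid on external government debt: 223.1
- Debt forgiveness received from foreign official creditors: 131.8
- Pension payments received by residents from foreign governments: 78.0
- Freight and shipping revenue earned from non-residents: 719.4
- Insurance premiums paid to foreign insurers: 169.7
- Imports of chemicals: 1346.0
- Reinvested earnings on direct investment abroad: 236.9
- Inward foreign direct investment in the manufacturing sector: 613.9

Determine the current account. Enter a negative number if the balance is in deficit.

Goods: -2418.8 - 2086.3 - 1346.0 + 2525.3 + 731.7 - 1072.2 = -3666.3
Services: -169.7 + 332.7 - 559.6 + 719.4 = 322.8
Primary income: 236.9 - 223.1 = 13.8
Secondary income: 78.0
Current account = (-3666.3) + 322.8 + 13.8 + 78.0 = -3251.7
(Excluded from the current account — financial account: new loans extended by domestic banks to foreign borrowers 618.4, borrowing by resident firms from foreign banks 764.2, inward foreign direct investment in the manufacturing sector 613.9; capital account: acquisition of foreign patents and trademarks (non-produced assets) 40.5, sale of embassy land to a foreign government 63.1, debt forgiveness received from foreign official creditors 131.8.)

-3251.7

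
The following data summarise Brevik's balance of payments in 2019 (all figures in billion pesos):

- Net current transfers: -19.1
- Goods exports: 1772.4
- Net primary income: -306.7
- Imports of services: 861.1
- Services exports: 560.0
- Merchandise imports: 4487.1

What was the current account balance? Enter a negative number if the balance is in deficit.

-3341.6

Goods balance = 1772.4 - 4487.1 = -2714.7
Services balance = 560.0 - 861.1 = -301.1
Trade balance (goods + services) = -2714.7 + (-301.1) = -3015.8
Net primary income = -306.7
Net secondary income = -19.1
Current account = -3015.8 + (-306.7) + (-19.1) = -3341.6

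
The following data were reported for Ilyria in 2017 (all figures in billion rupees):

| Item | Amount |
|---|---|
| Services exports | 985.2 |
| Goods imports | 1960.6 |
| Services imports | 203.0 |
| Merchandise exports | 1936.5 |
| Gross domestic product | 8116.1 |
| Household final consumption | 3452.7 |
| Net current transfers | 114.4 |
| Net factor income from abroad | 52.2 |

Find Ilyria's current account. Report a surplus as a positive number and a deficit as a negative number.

Goods balance = 1936.5 - 1960.6 = -24.1
Services balance = 985.2 - 203.0 = 782.2
Trade balance (goods + services) = -24.1 + 782.2 = 758.1
Net primary income = 52.2
Net secondary income = 114.4
Current account = 758.1 + 52.2 + 114.4 = 924.7

924.7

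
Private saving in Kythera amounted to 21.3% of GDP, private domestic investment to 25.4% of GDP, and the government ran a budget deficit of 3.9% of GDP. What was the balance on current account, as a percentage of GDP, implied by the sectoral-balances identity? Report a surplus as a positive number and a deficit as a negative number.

-8.0

By the sectoral-balances identity, CA = (S_private - I) + (T - G).
Private balance = 21.3 - 25.4 = -4.1
Government balance (T - G) = -3.9
CA = -4.1 + (-3.9) = -8.0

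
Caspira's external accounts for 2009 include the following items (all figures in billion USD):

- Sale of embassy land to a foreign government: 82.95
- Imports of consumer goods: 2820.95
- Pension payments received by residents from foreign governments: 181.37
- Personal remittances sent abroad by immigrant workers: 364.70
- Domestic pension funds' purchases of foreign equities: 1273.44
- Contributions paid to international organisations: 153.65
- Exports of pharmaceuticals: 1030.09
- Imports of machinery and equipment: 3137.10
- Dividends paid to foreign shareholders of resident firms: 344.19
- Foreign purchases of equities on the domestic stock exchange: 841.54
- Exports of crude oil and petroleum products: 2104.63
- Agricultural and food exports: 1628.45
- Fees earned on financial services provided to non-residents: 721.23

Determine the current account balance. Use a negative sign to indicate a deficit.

-1154.82

Goods: 2104.63 + 1628.45 + 1030.09 - 3137.10 - 2820.95 = -1194.88
Services: 721.23
Primary income: -344.19
Secondary income: -153.65 + 181.37 - 364.70 = -336.98
Current account = (-1194.88) + 721.23 + (-344.19) + (-336.98) = -1154.82
(Excluded from the current account — capital account: sale of embassy land to a foreign government 82.95; financial account: domestic pension funds' purchases of foreign equities 1273.44, foreign purchases of equities on the domestic stock exchange 841.54.)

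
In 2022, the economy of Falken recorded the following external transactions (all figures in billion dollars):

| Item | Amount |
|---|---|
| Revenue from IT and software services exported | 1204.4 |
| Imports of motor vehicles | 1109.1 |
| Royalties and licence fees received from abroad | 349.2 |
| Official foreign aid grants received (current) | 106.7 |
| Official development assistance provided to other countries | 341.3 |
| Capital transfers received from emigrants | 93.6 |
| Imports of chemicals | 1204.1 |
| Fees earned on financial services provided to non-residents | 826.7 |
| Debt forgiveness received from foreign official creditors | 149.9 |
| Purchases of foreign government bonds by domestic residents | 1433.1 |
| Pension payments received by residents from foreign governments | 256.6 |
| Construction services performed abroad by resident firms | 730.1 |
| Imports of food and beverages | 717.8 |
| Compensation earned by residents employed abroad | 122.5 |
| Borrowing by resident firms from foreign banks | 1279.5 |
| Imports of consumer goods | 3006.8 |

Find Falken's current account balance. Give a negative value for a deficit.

Goods: -717.8 - 1109.1 - 1204.1 - 3006.8 = -6037.8
Services: 730.1 + 826.7 + 349.2 + 1204.4 = 3110.4
Primary income: 122.5
Secondary income: 256.6 + 106.7 - 341.3 = 22.0
Current account = (-6037.8) + 3110.4 + 122.5 + 22.0 = -2782.9
(Excluded from the current account — capital account: capital transfers received from emigrants 93.6, debt forgiveness received from foreign official creditors 149.9; financial account: purchases of foreign government bonds by domestic residents 1433.1, borrowing by resident firms from foreign banks 1279.5.)

-2782.9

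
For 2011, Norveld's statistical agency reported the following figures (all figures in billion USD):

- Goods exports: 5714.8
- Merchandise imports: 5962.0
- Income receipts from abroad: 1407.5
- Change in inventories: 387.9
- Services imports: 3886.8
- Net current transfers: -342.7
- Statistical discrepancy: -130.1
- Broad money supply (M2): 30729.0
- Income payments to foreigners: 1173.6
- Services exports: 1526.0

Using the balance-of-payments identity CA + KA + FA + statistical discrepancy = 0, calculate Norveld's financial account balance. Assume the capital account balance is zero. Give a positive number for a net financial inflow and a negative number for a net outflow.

2846.9

Goods balance = 5714.8 - 5962.0 = -247.2
Services balance = 1526.0 - 3886.8 = -2360.8
Trade balance (goods + services) = -247.2 + (-2360.8) = -2608.0
Net primary income = 1407.5 - 1173.6 = 233.9
Net secondary income = -342.7
Current account = -2608.0 + 233.9 + (-342.7) = -2716.8
Financial account = -(-2716.8 + (-130.1)) = 2846.9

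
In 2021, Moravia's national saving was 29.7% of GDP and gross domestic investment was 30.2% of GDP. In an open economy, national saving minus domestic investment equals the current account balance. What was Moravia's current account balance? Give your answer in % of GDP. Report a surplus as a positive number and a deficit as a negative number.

S - I = CA (net lending to the rest of the world).
CA = S - I = 29.7 - 30.2 = -0.5

-0.5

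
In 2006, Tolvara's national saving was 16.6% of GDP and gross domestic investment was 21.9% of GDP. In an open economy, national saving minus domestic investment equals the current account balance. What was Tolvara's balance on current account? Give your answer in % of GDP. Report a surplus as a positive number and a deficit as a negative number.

S - I = CA (net lending to the rest of the world).
CA = S - I = 16.6 - 21.9 = -5.3

-5.3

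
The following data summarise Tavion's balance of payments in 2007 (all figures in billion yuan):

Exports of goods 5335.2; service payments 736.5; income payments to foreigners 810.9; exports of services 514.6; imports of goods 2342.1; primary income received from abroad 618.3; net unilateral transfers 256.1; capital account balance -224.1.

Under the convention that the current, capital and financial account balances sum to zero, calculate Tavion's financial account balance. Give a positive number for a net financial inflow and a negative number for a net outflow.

-2610.6

Goods balance = 5335.2 - 2342.1 = 2993.1
Services balance = 514.6 - 736.5 = -221.9
Trade balance (goods + services) = 2993.1 + (-221.9) = 2771.2
Net primary income = 618.3 - 810.9 = -192.6
Net secondary income = 256.1
Current account = 2771.2 + (-192.6) + 256.1 = 2834.7
Financial account = -(2834.7 + (-224.1)) = -2610.6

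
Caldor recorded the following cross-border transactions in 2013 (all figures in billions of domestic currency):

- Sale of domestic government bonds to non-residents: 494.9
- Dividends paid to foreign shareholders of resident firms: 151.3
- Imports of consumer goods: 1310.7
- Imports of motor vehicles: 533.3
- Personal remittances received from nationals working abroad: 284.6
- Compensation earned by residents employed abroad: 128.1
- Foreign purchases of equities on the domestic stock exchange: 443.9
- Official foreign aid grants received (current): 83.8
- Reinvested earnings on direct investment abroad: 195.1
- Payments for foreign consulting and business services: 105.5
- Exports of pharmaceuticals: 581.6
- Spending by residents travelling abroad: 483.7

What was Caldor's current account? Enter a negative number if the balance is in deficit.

-1311.3

Goods: -1310.7 + 581.6 - 533.3 = -1262.4
Services: -483.7 - 105.5 = -589.2
Primary income: 128.1 + 195.1 - 151.3 = 171.9
Secondary income: 284.6 + 83.8 = 368.4
Current account = (-1262.4) + (-589.2) + 171.9 + 368.4 = -1311.3
(Excluded from the current account — financial account: sale of domestic government bonds to non-residents 494.9, foreign purchases of equities on the domestic stock exchange 443.9.)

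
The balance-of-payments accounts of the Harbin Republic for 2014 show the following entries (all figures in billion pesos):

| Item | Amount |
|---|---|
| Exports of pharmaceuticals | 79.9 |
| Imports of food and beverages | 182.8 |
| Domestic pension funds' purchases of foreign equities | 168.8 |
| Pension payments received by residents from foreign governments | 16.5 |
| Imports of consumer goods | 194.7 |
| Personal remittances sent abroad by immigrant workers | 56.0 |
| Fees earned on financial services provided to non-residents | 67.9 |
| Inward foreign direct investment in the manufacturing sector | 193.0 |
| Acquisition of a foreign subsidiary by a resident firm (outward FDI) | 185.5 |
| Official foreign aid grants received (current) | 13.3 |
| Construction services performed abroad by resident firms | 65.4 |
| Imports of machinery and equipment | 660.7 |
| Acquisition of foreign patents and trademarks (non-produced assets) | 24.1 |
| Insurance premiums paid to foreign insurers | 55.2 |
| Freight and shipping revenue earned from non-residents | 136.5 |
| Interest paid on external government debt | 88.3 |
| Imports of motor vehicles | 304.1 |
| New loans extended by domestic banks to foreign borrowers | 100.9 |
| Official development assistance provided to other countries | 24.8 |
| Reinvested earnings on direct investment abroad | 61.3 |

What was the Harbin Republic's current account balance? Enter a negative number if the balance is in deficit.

-1125.8

Goods: -194.7 + 79.9 - 182.8 - 660.7 - 304.1 = -1262.4
Services: 136.5 + 65.4 - 55.2 + 67.9 = 214.6
Primary income: 61.3 - 88.3 = -27.0
Secondary income: -24.8 + 13.3 + 16.5 - 56.0 = -51.0
Current account = (-1262.4) + 214.6 + (-27.0) + (-51.0) = -1125.8
(Excluded from the current account — financial account: domestic pension funds' purchases of foreign equities 168.8, inward foreign direct investment in the manufacturing sector 193.0, acquisition of a foreign subsidiary by a resident firm (outward FDI) 185.5, new loans extended by domestic banks to foreign borrowers 100.9; capital account: acquisition of foreign patents and trademarks (non-produced assets) 24.1.)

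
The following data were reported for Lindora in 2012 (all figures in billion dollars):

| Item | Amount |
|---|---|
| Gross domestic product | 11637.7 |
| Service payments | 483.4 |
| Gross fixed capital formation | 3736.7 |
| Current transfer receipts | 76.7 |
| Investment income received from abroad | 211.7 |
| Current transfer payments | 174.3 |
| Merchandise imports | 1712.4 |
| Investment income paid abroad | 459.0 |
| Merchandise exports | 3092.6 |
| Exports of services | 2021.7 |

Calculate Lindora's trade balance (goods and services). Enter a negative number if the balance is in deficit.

2918.5

Goods balance = 3092.6 - 1712.4 = 1380.2
Services balance = 2021.7 - 483.4 = 1538.3
Trade balance (goods + services) = 1380.2 + 1538.3 = 2918.5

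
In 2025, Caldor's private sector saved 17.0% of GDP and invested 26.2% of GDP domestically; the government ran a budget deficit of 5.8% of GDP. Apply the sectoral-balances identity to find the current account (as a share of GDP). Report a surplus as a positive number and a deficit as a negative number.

By the sectoral-balances identity, CA = (S_private - I) + (T - G).
Private balance = 17.0 - 26.2 = -9.2
Government balance (T - G) = -5.8
CA = -9.2 + (-5.8) = -15.0

-15.0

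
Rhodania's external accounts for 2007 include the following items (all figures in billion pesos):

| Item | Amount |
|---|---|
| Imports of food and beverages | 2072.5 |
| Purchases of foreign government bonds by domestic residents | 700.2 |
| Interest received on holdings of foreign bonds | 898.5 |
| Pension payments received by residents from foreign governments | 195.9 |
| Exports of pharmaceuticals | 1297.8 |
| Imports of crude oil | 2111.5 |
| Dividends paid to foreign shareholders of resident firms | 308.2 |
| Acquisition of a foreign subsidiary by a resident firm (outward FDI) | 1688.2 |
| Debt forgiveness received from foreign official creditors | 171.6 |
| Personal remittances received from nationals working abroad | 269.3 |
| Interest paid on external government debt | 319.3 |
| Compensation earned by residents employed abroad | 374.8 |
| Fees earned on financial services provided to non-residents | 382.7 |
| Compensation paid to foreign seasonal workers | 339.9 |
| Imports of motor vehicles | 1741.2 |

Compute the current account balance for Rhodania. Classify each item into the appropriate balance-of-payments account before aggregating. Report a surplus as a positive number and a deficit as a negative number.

Goods: -2072.5 + 1297.8 - 1741.2 - 2111.5 = -4627.4
Services: 382.7
Primary income: 898.5 - 339.9 - 319.3 - 308.2 + 374.8 = 305.9
Secondary income: 269.3 + 195.9 = 465.2
Current account = (-4627.4) + 382.7 + 305.9 + 465.2 = -3473.6
(Excluded from the current account — financial account: purchases of foreign government bonds by domestic residents 700.2, acquisition of a foreign subsidiary by a resident firm (outward FDI) 1688.2; capital account: debt forgiveness received from foreign official creditors 171.6.)

-3473.6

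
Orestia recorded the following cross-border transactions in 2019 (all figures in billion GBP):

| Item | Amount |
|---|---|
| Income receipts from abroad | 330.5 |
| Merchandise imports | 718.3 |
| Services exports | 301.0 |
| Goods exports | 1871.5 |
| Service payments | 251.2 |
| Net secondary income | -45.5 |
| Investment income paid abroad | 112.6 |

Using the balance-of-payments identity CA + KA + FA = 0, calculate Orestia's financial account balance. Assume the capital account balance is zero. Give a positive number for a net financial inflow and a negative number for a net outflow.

Goods balance = 1871.5 - 718.3 = 1153.2
Services balance = 301.0 - 251.2 = 49.8
Trade balance (goods + services) = 1153.2 + 49.8 = 1203.0
Net primary income = 330.5 - 112.6 = 217.9
Net secondary income = -45.5
Current account = 1203.0 + 217.9 + (-45.5) = 1375.4
Financial account = -(1375.4) = -1375.4

-1375.4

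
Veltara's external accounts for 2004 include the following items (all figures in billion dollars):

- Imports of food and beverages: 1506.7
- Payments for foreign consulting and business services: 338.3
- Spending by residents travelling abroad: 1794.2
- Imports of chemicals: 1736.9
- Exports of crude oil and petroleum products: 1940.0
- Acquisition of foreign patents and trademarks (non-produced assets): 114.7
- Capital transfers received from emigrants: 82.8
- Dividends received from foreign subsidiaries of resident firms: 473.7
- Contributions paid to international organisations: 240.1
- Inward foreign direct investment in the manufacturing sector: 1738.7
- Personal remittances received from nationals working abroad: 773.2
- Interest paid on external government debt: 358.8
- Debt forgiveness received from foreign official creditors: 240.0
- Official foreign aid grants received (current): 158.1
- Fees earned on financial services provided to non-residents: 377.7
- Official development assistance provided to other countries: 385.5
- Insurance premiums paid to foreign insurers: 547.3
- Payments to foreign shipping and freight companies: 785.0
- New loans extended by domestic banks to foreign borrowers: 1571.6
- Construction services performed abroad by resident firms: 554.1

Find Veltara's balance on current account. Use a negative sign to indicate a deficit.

-3416.0

Goods: -1736.9 - 1506.7 + 1940.0 = -1303.6
Services: -1794.2 - 338.3 - 547.3 - 785.0 + 377.7 + 554.1 = -2533.0
Primary income: -358.8 + 473.7 = 114.9
Secondary income: -240.1 - 385.5 + 773.2 + 158.1 = 305.7
Current account = (-1303.6) + (-2533.0) + 114.9 + 305.7 = -3416.0
(Excluded from the current account — capital account: acquisition of foreign patents and trademarks (non-produced assets) 114.7, capital transfers received from emigrants 82.8, debt forgiveness received from foreign official creditors 240.0; financial account: inward foreign direct investment in the manufacturing sector 1738.7, new loans extended by domestic banks to foreign borrowers 1571.6.)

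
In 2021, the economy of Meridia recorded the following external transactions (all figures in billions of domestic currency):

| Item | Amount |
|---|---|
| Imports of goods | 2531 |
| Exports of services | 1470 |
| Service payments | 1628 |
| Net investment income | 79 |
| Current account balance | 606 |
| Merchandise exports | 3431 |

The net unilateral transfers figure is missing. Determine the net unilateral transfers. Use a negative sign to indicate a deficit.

Current account = goods balance + services balance + net primary income + net secondary income
Sum of the known components = 821
Net unilateral transfers = CA - (known components) = 606 - 821 = -215

-215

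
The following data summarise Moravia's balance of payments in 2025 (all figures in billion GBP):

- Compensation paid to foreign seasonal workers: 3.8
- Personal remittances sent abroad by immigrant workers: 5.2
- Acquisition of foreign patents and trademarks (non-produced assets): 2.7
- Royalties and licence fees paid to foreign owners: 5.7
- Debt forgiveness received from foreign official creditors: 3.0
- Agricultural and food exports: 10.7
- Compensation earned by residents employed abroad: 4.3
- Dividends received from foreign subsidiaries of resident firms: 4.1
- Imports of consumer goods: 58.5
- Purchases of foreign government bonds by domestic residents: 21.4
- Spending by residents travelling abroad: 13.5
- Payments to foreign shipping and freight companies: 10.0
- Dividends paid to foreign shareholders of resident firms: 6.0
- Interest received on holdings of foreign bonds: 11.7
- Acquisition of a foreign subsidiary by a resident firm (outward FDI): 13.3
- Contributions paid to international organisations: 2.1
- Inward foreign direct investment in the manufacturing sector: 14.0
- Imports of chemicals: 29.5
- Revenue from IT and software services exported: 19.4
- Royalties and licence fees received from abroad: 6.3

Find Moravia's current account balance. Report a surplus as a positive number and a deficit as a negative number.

-77.8

Goods: -29.5 - 58.5 + 10.7 = -77.3
Services: 6.3 + 19.4 - 5.7 - 10.0 - 13.5 = -3.5
Primary income: 11.7 - 3.8 + 4.1 + 4.3 - 6.0 = 10.3
Secondary income: -2.1 - 5.2 = -7.3
Current account = (-77.3) + (-3.5) + 10.3 + (-7.3) = -77.8
(Excluded from the current account — capital account: acquisition of foreign patents and trademarks (non-produced assets) 2.7, debt forgiveness received from foreign official creditors 3.0; financial account: purchases of foreign government bonds by domestic residents 21.4, acquisition of a foreign subsidiary by a resident firm (outward FDI) 13.3, inward foreign direct investment in the manufacturing sector 14.0.)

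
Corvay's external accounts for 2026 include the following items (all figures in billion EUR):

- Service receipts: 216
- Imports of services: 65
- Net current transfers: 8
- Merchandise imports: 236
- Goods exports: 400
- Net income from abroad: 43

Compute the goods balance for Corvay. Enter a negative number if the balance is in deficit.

Goods balance = 400 - 236 = 164

164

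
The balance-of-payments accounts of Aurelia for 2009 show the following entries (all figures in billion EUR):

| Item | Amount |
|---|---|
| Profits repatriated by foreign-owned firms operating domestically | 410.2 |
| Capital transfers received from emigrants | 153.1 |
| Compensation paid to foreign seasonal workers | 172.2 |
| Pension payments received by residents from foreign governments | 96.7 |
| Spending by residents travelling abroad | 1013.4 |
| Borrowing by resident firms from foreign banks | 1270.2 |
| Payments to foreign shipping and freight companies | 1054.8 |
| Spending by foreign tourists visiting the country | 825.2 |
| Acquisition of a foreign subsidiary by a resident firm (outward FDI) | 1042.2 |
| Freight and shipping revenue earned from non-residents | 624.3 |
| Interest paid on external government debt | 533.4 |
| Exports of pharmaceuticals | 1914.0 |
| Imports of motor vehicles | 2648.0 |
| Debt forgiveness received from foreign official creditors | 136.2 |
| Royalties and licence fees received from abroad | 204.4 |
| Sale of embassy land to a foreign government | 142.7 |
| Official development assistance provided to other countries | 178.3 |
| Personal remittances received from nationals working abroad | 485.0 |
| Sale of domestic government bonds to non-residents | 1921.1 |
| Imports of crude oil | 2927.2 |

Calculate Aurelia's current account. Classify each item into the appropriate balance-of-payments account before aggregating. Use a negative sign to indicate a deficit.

Goods: 1914.0 - 2648.0 - 2927.2 = -3661.2
Services: -1054.8 - 1013.4 + 204.4 + 825.2 + 624.3 = -414.3
Primary income: -533.4 - 410.2 - 172.2 = -1115.8
Secondary income: 96.7 - 178.3 + 485.0 = 403.4
Current account = (-3661.2) + (-414.3) + (-1115.8) + 403.4 = -4787.9
(Excluded from the current account — capital account: capital transfers received from emigrants 153.1, debt forgiveness received from foreign official creditors 136.2, sale of embassy land to a foreign government 142.7; financial account: borrowing by resident firms from foreign banks 1270.2, acquisition of a foreign subsidiary by a resident firm (outward FDI) 1042.2, sale of domestic government bonds to non-residents 1921.1.)

-4787.9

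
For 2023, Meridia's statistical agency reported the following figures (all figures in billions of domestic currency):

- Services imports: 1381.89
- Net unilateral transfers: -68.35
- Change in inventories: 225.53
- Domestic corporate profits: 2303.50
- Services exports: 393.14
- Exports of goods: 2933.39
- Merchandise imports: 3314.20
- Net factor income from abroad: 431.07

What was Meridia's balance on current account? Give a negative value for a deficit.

-1006.84

Goods balance = 2933.39 - 3314.20 = -380.81
Services balance = 393.14 - 1381.89 = -988.75
Trade balance (goods + services) = -380.81 + (-988.75) = -1369.56
Net primary income = 431.07
Net secondary income = -68.35
Current account = -1369.56 + 431.07 + (-68.35) = -1006.84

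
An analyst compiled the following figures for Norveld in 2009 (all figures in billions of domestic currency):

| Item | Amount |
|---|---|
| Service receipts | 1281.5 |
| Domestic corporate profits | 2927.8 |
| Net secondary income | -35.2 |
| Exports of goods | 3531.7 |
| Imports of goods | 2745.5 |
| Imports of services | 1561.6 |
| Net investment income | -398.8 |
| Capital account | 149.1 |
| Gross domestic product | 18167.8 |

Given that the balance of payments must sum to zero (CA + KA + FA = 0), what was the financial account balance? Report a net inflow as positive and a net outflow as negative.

-221.2

Goods balance = 3531.7 - 2745.5 = 786.2
Services balance = 1281.5 - 1561.6 = -280.1
Trade balance (goods + services) = 786.2 + (-280.1) = 506.1
Net primary income = -398.8
Net secondary income = -35.2
Current account = 506.1 + (-398.8) + (-35.2) = 72.1
Financial account = -(72.1 + 149.1) = -221.2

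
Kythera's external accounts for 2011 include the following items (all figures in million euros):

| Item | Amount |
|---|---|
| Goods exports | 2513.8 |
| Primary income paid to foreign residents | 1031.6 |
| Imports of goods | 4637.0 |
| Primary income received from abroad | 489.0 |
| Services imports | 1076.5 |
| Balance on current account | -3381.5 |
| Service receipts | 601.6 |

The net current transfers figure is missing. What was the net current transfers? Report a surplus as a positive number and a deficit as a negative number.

Current account = goods balance + services balance + net primary income + net secondary income
Sum of the known components = -3140.7
Net current transfers = CA - (known components) = -3381.5 - (-3140.7) = -240.8

-240.8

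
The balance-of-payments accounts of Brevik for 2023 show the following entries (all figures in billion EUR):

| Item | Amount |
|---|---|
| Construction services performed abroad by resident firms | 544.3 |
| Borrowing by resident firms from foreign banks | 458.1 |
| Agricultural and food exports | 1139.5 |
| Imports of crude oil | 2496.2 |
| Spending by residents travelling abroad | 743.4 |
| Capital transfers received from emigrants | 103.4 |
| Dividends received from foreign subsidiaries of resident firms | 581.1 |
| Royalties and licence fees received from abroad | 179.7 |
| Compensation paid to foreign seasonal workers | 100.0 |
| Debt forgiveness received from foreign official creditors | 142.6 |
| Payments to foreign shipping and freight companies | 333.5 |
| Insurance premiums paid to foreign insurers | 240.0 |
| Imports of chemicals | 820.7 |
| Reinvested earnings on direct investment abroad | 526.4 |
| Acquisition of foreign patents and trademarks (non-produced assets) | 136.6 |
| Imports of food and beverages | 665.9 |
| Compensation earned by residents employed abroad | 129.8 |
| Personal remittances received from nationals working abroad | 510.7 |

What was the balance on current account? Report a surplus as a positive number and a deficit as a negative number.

-1788.2

Goods: -820.7 - 665.9 - 2496.2 + 1139.5 = -2843.3
Services: -743.4 + 179.7 - 333.5 + 544.3 - 240.0 = -592.9
Primary income: 526.4 + 129.8 + 581.1 - 100.0 = 1137.3
Secondary income: 510.7
Current account = (-2843.3) + (-592.9) + 1137.3 + 510.7 = -1788.2
(Excluded from the current account — financial account: borrowing by resident firms from foreign banks 458.1; capital account: capital transfers received from emigrants 103.4, debt forgiveness received from foreign official creditors 142.6, acquisition of foreign patents and trademarks (non-produced assets) 136.6.)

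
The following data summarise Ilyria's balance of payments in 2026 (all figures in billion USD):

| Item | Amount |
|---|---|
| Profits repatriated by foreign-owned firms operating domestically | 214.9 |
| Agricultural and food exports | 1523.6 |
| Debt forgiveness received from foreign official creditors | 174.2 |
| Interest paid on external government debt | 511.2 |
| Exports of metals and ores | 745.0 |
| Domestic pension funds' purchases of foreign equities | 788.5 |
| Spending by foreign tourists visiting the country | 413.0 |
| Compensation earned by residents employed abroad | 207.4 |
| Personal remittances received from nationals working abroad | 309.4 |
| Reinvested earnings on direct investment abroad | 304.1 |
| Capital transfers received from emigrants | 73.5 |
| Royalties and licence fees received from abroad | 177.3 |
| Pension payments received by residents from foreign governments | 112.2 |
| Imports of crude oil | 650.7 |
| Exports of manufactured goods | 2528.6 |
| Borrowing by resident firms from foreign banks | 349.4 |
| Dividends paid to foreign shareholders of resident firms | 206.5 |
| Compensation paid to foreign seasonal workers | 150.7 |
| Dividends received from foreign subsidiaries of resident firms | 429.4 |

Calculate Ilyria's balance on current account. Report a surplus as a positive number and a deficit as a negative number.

Goods: -650.7 + 1523.6 + 2528.6 + 745.0 = 4146.5
Services: 413.0 + 177.3 = 590.3
Primary income: 304.1 + 429.4 - 206.5 - 150.7 + 207.4 - 511.2 - 214.9 = -142.4
Secondary income: 309.4 + 112.2 = 421.6
Current account = 4146.5 + 590.3 + (-142.4) + 421.6 = 5016.0
(Excluded from the current account — capital account: debt forgiveness received from foreign official creditors 174.2, capital transfers received from emigrants 73.5; financial account: domestic pension funds' purchases of foreign equities 788.5, borrowing by resident firms from foreign banks 349.4.)

5016.0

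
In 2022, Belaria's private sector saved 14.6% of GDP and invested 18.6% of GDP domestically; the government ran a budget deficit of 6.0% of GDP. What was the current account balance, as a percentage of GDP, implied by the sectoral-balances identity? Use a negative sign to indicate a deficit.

By the sectoral-balances identity, CA = (S_private - I) + (T - G).
Private balance = 14.6 - 18.6 = -4.0
Government balance (T - G) = -6.0
CA = -4.0 + (-6.0) = -10.0

-10.0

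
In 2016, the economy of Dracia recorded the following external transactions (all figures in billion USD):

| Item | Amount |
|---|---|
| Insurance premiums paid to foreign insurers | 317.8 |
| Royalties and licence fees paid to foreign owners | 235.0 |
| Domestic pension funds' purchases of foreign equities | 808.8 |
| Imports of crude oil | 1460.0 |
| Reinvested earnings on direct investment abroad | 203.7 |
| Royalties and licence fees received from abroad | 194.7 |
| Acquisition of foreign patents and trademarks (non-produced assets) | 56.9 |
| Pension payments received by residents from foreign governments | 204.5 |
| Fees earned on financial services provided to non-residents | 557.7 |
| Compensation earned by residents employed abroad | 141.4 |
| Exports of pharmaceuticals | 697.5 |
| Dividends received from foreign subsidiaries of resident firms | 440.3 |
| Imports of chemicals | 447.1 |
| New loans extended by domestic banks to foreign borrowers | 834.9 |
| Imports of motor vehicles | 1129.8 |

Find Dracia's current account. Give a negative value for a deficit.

-1149.9

Goods: -447.1 - 1129.8 + 697.5 - 1460.0 = -2339.4
Services: -317.8 + 557.7 - 235.0 + 194.7 = 199.6
Primary income: 440.3 + 141.4 + 203.7 = 785.4
Secondary income: 204.5
Current account = (-2339.4) + 199.6 + 785.4 + 204.5 = -1149.9
(Excluded from the current account — financial account: domestic pension funds' purchases of foreign equities 808.8, new loans extended by domestic banks to foreign borrowers 834.9; capital account: acquisition of foreign patents and trademarks (non-produced assets) 56.9.)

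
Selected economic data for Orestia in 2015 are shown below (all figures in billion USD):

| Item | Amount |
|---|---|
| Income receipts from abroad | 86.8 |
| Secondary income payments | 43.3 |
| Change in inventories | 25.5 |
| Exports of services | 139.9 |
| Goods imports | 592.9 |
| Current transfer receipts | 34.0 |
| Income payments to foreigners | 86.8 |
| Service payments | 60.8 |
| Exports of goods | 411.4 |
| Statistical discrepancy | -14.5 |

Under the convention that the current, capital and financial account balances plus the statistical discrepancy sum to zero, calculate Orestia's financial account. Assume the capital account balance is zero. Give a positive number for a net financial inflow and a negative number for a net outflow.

Goods balance = 411.4 - 592.9 = -181.5
Services balance = 139.9 - 60.8 = 79.1
Trade balance (goods + services) = -181.5 + 79.1 = -102.4
Net primary income = 86.8 - 86.8 = 0.0
Net secondary income = 34.0 - 43.3 = -9.3
Current account = -102.4 + 0.0 + (-9.3) = -111.7
Financial account = -(-111.7 + (-14.5)) = 126.2

126.2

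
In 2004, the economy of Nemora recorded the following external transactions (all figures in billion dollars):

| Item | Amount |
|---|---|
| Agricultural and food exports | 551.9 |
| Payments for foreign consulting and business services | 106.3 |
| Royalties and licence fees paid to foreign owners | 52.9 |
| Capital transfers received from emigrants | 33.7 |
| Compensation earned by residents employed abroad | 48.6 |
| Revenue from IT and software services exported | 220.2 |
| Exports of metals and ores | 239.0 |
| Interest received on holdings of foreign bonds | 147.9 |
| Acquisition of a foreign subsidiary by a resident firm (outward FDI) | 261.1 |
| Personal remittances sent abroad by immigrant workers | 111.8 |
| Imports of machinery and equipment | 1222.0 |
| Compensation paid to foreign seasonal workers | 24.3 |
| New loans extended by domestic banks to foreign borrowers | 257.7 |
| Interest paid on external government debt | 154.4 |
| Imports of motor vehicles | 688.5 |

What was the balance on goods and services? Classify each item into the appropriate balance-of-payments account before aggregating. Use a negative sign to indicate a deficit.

-1058.6

Goods: 551.9 + 239.0 - 1222.0 - 688.5 = -1119.6
Services: -52.9 + 220.2 - 106.3 = 61.0
Trade balance = -1119.6 + 61.0 = -1058.6
(Excluded from the trade balance — capital account: capital transfers received from emigrants 33.7; primary income: compensation earned by residents employed abroad 48.6, interest received on holdings of foreign bonds 147.9, compensation paid to foreign seasonal workers 24.3, interest paid on external government debt 154.4; financial account: acquisition of a foreign subsidiary by a resident firm (outward FDI) 261.1, new loans extended by domestic banks to foreign borrowers 257.7; secondary income: personal remittances sent abroad by immigrant workers 111.8.)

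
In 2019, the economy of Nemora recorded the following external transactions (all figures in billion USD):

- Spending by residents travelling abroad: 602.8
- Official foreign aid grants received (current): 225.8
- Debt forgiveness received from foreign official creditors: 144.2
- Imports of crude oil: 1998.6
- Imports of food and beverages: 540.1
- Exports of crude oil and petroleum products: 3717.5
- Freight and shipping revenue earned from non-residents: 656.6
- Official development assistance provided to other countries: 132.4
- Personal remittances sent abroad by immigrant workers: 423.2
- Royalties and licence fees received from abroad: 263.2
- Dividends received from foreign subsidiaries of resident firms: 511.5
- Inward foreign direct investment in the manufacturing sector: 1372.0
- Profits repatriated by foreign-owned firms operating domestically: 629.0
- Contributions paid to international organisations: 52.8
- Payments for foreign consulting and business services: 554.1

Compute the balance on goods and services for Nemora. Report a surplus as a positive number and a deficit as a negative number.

941.7

Goods: 3717.5 - 540.1 - 1998.6 = 1178.8
Services: 263.2 - 554.1 - 602.8 + 656.6 = -237.1
Trade balance = 1178.8 + (-237.1) = 941.7
(Excluded from the trade balance — secondary income: official foreign aid grants received (current) 225.8, official development assistance provided to other countries 132.4, personal remittances sent abroad by immigrant workers 423.2, contributions paid to international organisations 52.8; capital account: debt forgiveness received from foreign official creditors 144.2; primary income: dividends received from foreign subsidiaries of resident firms 511.5, profits repatriated by foreign-owned firms operating domestically 629.0; financial account: inward foreign direct investment in the manufacturing sector 1372.0.)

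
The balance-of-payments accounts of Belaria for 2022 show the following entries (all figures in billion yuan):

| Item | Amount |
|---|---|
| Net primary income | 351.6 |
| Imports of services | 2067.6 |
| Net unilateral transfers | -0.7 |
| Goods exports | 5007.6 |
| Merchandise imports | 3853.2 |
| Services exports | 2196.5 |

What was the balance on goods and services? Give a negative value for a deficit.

1283.3

Goods balance = 5007.6 - 3853.2 = 1154.4
Services balance = 2196.5 - 2067.6 = 128.9
Trade balance (goods + services) = 1154.4 + 128.9 = 1283.3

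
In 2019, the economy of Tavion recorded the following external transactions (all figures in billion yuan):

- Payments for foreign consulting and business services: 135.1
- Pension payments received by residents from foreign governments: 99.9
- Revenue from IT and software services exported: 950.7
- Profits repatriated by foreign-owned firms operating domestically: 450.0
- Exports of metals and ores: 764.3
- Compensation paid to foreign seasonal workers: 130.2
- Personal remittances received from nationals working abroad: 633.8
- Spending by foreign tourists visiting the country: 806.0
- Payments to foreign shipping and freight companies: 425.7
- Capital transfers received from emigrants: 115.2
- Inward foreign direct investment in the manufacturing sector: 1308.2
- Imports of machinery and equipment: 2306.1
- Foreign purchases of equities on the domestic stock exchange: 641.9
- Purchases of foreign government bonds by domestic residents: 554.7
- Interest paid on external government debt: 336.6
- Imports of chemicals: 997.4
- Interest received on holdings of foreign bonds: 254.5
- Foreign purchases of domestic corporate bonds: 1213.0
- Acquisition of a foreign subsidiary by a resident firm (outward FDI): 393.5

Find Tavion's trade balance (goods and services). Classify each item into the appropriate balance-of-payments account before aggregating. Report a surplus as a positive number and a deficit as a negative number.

-1343.3

Goods: 764.3 - 997.4 - 2306.1 = -2539.2
Services: 950.7 + 806.0 - 135.1 - 425.7 = 1195.9
Trade balance = -2539.2 + 1195.9 = -1343.3
(Excluded from the trade balance — secondary income: pension payments received by residents from foreign governments 99.9, personal remittances received from nationals working abroad 633.8; primary income: profits repatriated by foreign-owned firms operating domestically 450.0, compensation paid to foreign seasonal workers 130.2, interest paid on external government debt 336.6, interest received on holdings of foreign bonds 254.5; capital account: capital transfers received from emigrants 115.2; financial account: inward foreign direct investment in the manufacturing sector 1308.2, foreign purchases of equities on the domestic stock exchange 641.9, purchases of foreign government bonds by domestic residents 554.7, foreign purchases of domestic corporate bonds 1213.0, acquisition of a foreign subsidiary by a resident firm (outward FDI) 393.5.)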